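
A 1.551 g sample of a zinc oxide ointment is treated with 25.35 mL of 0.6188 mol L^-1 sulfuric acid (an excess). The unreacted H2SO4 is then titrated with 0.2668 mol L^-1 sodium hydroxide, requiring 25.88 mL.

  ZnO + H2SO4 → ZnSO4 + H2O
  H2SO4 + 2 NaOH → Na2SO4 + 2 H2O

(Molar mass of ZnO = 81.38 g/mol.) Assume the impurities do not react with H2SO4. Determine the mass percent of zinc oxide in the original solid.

n(H2SO4) added = 0.02535 × 0.6188 = 0.01569 mol
n(NaOH) used in back-titration = 0.02588 × 0.2668 = 6.905 × 10^-3 mol
From the 1:2 ratio, n(H2SO4) left over = 1/2 × 6.905 × 10^-3 = 3.452 × 10^-3 mol
n(H2SO4) consumed by analyte = 0.01569 − 3.452 × 10^-3 = 0.01223 mol
n(ZnO) = 0.01223 mol (1:1 ratio)
mass of ZnO = 0.01223 × 81.38 = 0.9956 g
% ZnO = 0.9956 / 1.551 × 100 = 64.19 %

64.19 %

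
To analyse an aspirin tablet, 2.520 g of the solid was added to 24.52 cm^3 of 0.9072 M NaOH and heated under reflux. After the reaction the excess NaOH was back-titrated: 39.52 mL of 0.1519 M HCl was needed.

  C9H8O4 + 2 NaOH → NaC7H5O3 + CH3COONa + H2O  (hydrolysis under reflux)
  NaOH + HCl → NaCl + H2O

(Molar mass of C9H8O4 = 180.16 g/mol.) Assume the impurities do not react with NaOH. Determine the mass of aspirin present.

1.463 g

n(NaOH) added = 0.02452 × 0.9072 = 0.02224 mol
n(HCl) used in back-titration = 0.03952 × 0.1519 = 6.003 × 10^-3 mol
n(NaOH) left over = 6.003 × 10^-3 mol (1:1 ratio)
n(NaOH) consumed by analyte = 0.02224 − 6.003 × 10^-3 = 0.01624 mol
From the 1:2 ratio, n(C9H8O4) = 1/2 × 0.01624 = 8.121 × 10^-3 mol
mass of C9H8O4 = 8.121 × 10^-3 × 180.16 = 1.463 g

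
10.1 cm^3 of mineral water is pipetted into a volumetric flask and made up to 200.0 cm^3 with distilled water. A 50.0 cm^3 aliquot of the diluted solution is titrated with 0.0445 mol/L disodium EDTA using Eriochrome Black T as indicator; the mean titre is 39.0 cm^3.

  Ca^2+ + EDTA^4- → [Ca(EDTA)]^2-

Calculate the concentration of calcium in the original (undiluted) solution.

n(EDTA) = 0.0390 × 0.0445 = 1.74 × 10^-3 mol
n(Ca2+) in the aliquot = 1.74 × 10^-3 mol (1:1 ratio)
[Ca2+]_dilute = 1.74 × 10^-3 / 0.0500 = 0.0347 mol/L
Dilution factor = 200.0 / 10.1 = 19.80
[Ca2+]_stock = 0.0347 × 19.80 = 0.687 mol/L

0.687 mol/L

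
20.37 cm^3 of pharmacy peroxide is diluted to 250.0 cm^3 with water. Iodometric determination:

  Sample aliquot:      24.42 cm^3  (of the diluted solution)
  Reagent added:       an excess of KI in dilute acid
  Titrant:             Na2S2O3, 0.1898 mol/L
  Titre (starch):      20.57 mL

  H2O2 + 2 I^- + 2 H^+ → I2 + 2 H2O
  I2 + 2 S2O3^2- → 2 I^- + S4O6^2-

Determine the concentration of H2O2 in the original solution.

n(S2O3^2-) = 0.02057 × 0.1898 = 3.904 × 10^-3 mol
n(I2) = n(S2O3^2-)/2 = 1.952 × 10^-3 mol
n(H2O2) in the aliquot = 1.952 × 10^-3 mol (1:1 ratio)
[H2O2]_dilute = 1.952 × 10^-3 / 0.02442 = 0.07994 mol/L
[H2O2]_original = 0.07994 × 250.0/20.37 = 0.9811 mol/L

0.9811 mol/L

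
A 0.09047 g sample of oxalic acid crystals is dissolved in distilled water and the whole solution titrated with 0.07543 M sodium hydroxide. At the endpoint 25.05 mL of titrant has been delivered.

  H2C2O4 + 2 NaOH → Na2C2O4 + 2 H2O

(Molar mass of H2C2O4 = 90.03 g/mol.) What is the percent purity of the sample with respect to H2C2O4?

94.02 %

n(NaOH) = 0.02505 L × 0.07543 mol/L = 1.890 × 10^-3 mol
From the 1:2 ratio, n(H2C2O4) = 1/2 × 1.890 × 10^-3 = 9.448 × 10^-4 mol
mass of H2C2O4 = 9.448 × 10^-4 × 90.03 g/mol = 0.08506 g
% H2C2O4 = 0.08506 / 0.09047 × 100 = 94.02 %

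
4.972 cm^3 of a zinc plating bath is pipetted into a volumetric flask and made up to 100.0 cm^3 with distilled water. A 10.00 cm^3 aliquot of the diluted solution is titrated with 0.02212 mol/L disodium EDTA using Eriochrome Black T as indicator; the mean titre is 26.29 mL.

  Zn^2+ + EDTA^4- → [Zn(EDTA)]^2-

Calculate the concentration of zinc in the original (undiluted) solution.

1.170 mol/L

n(EDTA) = 0.02629 × 0.02212 = 5.815 × 10^-4 mol
n(Zn2+) in the aliquot = 5.815 × 10^-4 mol (1:1 ratio)
[Zn2+]_dilute = 5.815 × 10^-4 / 0.01000 = 0.05815 mol/L
Dilution factor = 100.0 / 4.972 = 20.11
[Zn2+]_stock = 0.05815 × 20.11 = 1.170 mol/L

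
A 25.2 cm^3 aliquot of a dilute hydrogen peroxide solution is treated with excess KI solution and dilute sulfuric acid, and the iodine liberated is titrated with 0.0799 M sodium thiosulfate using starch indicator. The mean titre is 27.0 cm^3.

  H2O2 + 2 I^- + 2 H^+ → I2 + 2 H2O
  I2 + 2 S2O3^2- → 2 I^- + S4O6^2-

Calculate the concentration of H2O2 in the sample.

n(S2O3^2-) = 0.0270 × 0.0799 = 2.16 × 10^-3 mol
n(I2) = n(S2O3^2-)/2 = 1.08 × 10^-3 mol
n(H2O2) in the aliquot = 1.08 × 10^-3 mol (1:1 ratio)
[H2O2] = 1.08 × 10^-3 / 0.0252 = 0.0428 mol/L

0.0428 M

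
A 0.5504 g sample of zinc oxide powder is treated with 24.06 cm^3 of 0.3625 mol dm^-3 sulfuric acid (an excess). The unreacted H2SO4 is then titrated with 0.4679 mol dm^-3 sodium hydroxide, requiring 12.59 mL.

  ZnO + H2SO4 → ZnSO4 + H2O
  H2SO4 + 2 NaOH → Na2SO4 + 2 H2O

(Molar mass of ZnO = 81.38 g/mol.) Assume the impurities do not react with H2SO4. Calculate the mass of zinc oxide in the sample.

0.4701 g

n(H2SO4) added = 0.02406 × 0.3625 = 8.722 × 10^-3 mol
n(NaOH) used in back-titration = 0.01259 × 0.4679 = 5.891 × 10^-3 mol
From the 1:2 ratio, n(H2SO4) left over = 1/2 × 5.891 × 10^-3 = 2.945 × 10^-3 mol
n(H2SO4) consumed by analyte = 8.722 × 10^-3 − 2.945 × 10^-3 = 5.776 × 10^-3 mol
n(ZnO) = 5.776 × 10^-3 mol (1:1 ratio)
mass of ZnO = 5.776 × 10^-3 × 81.38 = 0.4701 g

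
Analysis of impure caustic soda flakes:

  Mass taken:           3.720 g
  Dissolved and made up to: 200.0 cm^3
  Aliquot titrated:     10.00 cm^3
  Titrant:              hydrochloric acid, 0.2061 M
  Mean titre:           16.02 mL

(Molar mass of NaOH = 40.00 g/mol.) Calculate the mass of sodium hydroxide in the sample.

NaOH + HCl → NaCl + H2O
n(HCl) per titration = 0.01602 × 0.2061 = 3.302 × 10^-3 mol
n(NaOH) in each aliquot = 3.302 × 10^-3 mol (1:1 ratio)
n(NaOH) in the whole flask = 3.302 × 10^-3 × 200.0/10.00 = 0.06603 mol
mass of NaOH = 0.06603 × 40.00 = 2.641 g

2.641 g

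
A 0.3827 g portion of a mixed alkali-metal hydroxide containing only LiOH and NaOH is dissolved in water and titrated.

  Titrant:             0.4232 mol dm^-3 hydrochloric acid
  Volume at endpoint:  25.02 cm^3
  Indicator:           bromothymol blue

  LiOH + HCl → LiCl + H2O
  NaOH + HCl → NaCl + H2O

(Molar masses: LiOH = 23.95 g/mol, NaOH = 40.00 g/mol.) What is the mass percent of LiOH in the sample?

15.92 %

n(HCl) = 0.02502 × 0.4232 = 0.01059 mol
Let x = n(LiOH), y = n(NaOH).
Titrant: 1x + 1y = 0.01059;  mass: 23.95x + 40.00y = 0.3827
Solving, x = 2.544 × 10^-3 mol, y = 8.044 × 10^-3 mol
mass of LiOH = 2.544 × 10^-3 × 23.95 = 0.06094 g
% LiOH = 0.06094 / 0.3827 × 100 = 15.92 %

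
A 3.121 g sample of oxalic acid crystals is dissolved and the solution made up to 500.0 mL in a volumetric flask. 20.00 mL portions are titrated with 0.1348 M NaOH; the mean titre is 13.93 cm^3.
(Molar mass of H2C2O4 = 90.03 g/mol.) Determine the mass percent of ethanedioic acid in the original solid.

67.71 %

H2C2O4 + 2 NaOH → Na2C2O4 + 2 H2O
n(NaOH) per titration = 0.01393 × 0.1348 = 1.878 × 10^-3 mol
From the 1:2 ratio, n(H2C2O4) in each aliquot = 1/2 × 1.878 × 10^-3 = 9.389 × 10^-4 mol
n(H2C2O4) in the whole flask = 9.389 × 10^-4 × 500.0/20.00 = 0.02347 mol
mass of H2C2O4 = 0.02347 × 90.03 = 2.113 g
% H2C2O4 = 2.113 / 3.121 × 100 = 67.71 %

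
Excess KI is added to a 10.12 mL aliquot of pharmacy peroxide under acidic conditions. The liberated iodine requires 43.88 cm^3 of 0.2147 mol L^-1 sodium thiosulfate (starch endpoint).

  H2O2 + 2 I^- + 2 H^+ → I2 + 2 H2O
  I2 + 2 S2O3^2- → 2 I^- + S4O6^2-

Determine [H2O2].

n(S2O3^2-) = 0.04388 × 0.2147 = 9.421 × 10^-3 mol
n(I2) = n(S2O3^2-)/2 = 4.711 × 10^-3 mol
n(H2O2) in the aliquot = 4.711 × 10^-3 mol (1:1 ratio)
[H2O2] = 4.711 × 10^-3 / 0.01012 = 0.4655 mol/L

0.4655 mol/L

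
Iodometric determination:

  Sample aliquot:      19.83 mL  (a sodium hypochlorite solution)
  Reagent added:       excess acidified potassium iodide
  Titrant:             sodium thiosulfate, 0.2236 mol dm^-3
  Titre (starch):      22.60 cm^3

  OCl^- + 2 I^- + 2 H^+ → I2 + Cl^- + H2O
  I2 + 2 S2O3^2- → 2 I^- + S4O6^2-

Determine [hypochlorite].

0.1274 mol/L

n(S2O3^2-) = 0.02260 × 0.2236 = 5.053 × 10^-3 mol
n(I2) = n(S2O3^2-)/2 = 2.527 × 10^-3 mol
n(OCl^-) in the aliquot = 2.527 × 10^-3 mol (1:1 ratio)
[OCl^-] = 2.527 × 10^-3 / 0.01983 = 0.1274 mol/L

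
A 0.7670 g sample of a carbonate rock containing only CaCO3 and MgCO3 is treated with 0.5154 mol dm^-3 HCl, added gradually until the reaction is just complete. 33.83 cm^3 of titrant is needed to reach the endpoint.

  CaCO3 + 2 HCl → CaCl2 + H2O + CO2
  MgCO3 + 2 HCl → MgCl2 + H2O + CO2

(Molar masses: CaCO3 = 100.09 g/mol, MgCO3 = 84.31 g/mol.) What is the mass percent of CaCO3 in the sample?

26.45 %

n(HCl) = 0.03383 × 0.5154 = 0.01744 mol
Let x = n(CaCO3), y = n(MgCO3).
Titrant: 2x + 2y = 0.01744;  mass: 100.09x + 84.31y = 0.7670
Solving, x = 2.027 × 10^-3 mol, y = 6.691 × 10^-3 mol
mass of CaCO3 = 2.027 × 10^-3 × 100.09 = 0.2029 g
% CaCO3 = 0.2029 / 0.7670 × 100 = 26.45 %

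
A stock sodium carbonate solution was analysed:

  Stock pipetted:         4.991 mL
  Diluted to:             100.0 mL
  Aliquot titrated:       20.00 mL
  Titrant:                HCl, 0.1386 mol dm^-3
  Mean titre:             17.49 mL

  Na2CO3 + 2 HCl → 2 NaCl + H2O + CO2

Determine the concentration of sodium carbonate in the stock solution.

1.214 mol/L

n(HCl) = 0.01749 × 0.1386 = 2.424 × 10^-3 mol
From the 1:2 ratio, n(Na2CO3) in the aliquot = 1/2 × 2.424 × 10^-3 = 1.212 × 10^-3 mol
[Na2CO3]_dilute = 1.212 × 10^-3 / 0.02000 = 0.06060 mol/L
Dilution factor = 100.0 / 4.991 = 20.04
[Na2CO3]_stock = 0.06060 × 20.04 = 1.214 mol/L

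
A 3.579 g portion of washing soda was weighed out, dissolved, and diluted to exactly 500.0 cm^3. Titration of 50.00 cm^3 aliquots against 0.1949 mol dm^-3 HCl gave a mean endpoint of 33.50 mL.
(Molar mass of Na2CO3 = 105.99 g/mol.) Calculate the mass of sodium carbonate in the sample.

Na2CO3 + 2 HCl → 2 NaCl + H2O + CO2
n(HCl) per titration = 0.03350 × 0.1949 = 6.529 × 10^-3 mol
From the 1:2 ratio, n(Na2CO3) in each aliquot = 1/2 × 6.529 × 10^-3 = 3.265 × 10^-3 mol
n(Na2CO3) in the whole flask = 3.265 × 10^-3 × 500.0/50.00 = 0.03265 mol
mass of Na2CO3 = 0.03265 × 105.99 = 3.460 g

3.460 g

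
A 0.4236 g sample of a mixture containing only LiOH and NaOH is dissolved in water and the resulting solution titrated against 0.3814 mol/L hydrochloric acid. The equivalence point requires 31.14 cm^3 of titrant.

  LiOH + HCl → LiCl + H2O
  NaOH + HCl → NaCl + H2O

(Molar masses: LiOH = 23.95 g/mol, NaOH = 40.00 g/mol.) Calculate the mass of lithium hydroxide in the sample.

0.07681 g

n(HCl) = 0.03114 × 0.3814 = 0.01188 mol
Let x = n(LiOH), y = n(NaOH).
Titrant: 1x + 1y = 0.01188;  mass: 23.95x + 40.00y = 0.4236
Solving, x = 3.207 × 10^-3 mol, y = 8.670 × 10^-3 mol
mass of LiOH = 3.207 × 10^-3 × 23.95 = 0.07681 g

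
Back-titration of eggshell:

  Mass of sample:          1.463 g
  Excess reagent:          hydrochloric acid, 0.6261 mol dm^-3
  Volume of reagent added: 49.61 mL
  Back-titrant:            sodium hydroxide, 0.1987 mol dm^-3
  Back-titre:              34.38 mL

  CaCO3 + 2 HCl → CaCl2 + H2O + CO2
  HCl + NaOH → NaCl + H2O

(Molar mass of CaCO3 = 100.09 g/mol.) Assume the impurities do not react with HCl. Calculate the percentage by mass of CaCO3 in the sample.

82.88 %

n(HCl) added = 0.04961 × 0.6261 = 0.03106 mol
n(NaOH) used in back-titration = 0.03438 × 0.1987 = 6.831 × 10^-3 mol
n(HCl) left over = 6.831 × 10^-3 mol (1:1 ratio)
n(HCl) consumed by analyte = 0.03106 − 6.831 × 10^-3 = 0.02423 mol
From the 1:2 ratio, n(CaCO3) = 1/2 × 0.02423 = 0.01211 mol
mass of CaCO3 = 0.01211 × 100.09 = 1.213 g
% CaCO3 = 1.213 / 1.463 × 100 = 82.88 %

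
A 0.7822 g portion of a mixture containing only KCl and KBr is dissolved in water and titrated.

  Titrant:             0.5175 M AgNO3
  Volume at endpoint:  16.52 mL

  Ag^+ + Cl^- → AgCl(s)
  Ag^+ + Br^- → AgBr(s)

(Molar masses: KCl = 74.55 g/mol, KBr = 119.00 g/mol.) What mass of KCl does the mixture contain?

n(AgNO3) = 0.01652 × 0.5175 = 8.549 × 10^-3 mol
Let x = n(KCl), y = n(KBr).
Titrant: 1x + 1y = 8.549 × 10^-3;  mass: 74.55x + 119.00y = 0.7822
Solving, x = 5.290 × 10^-3 mol, y = 3.259 × 10^-3 mol
mass of KCl = 5.290 × 10^-3 × 74.55 = 0.3944 g

0.3944 g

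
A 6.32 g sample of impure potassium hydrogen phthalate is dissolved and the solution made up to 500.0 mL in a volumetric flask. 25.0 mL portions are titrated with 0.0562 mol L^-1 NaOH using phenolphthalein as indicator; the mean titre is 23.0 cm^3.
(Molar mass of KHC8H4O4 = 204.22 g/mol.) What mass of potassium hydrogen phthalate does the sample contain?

5.28 g

KHC8H4O4 + NaOH → KNaC8H4O4 + H2O
n(NaOH) per titration = 0.0230 × 0.0562 = 1.29 × 10^-3 mol
n(KHC8H4O4) in each aliquot = 1.29 × 10^-3 mol (1:1 ratio)
n(KHC8H4O4) in the whole flask = 1.29 × 10^-3 × 500.0/25.0 = 0.0259 mol
mass of KHC8H4O4 = 0.0259 × 204.22 = 5.28 g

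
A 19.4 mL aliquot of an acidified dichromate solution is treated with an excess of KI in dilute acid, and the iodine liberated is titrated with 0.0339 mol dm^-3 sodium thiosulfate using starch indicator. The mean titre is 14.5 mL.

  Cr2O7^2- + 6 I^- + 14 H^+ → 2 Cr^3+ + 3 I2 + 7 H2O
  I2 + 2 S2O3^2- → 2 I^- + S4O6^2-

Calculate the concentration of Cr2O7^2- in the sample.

n(S2O3^2-) = 0.0145 × 0.0339 = 4.92 × 10^-4 mol
n(I2) = n(S2O3^2-)/2 = 2.46 × 10^-4 mol
From the 1:3 ratio, n(Cr2O7^2-) in the aliquot = 1/3 × 2.46 × 10^-4 = 8.19 × 10^-5 mol
[Cr2O7^2-] = 8.19 × 10^-5 / 0.0194 = 0.00422 mol/L

0.00422 mol/L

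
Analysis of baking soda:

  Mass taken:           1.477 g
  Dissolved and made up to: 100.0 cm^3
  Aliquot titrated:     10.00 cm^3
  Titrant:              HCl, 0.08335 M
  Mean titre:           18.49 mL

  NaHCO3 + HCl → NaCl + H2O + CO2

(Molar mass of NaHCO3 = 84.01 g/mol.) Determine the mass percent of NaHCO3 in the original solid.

n(HCl) per titration = 0.01849 × 0.08335 = 1.541 × 10^-3 mol
n(NaHCO3) in each aliquot = 1.541 × 10^-3 mol (1:1 ratio)
n(NaHCO3) in the whole flask = 1.541 × 10^-3 × 100.0/10.00 = 0.01541 mol
mass of NaHCO3 = 0.01541 × 84.01 = 1.295 g
% NaHCO3 = 1.295 / 1.477 × 100 = 87.66 %

87.66 %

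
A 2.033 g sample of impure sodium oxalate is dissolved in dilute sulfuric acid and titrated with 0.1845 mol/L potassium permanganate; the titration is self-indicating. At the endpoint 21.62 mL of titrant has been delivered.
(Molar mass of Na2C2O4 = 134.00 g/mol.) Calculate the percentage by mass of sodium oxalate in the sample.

2 MnO4^- + 5 C2O4^2- + 16 H^+ → 2 Mn^2+ + 10 CO2 + 8 H2O
n(KMnO4) = 0.02162 L × 0.1845 mol/L = 3.989 × 10^-3 mol
From the 5:2 ratio, n(Na2C2O4) = 5/2 × 3.989 × 10^-3 = 9.972 × 10^-3 mol
mass of Na2C2O4 = 9.972 × 10^-3 × 134.00 g/mol = 1.336 g
% Na2C2O4 = 1.336 / 2.033 × 100 = 65.73 %

65.73 %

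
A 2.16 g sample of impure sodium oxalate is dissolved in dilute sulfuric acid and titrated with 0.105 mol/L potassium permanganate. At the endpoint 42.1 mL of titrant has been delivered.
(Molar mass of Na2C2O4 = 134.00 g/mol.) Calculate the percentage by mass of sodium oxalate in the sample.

2 MnO4^- + 5 C2O4^2- + 16 H^+ → 2 Mn^2+ + 10 CO2 + 8 H2O
n(KMnO4) = 0.0421 L × 0.105 mol/L = 4.42 × 10^-3 mol
From the 5:2 ratio, n(Na2C2O4) = 5/2 × 4.42 × 10^-3 = 0.0111 mol
mass of Na2C2O4 = 0.0111 × 134.00 g/mol = 1.48 g
% Na2C2O4 = 1.48 / 2.16 × 100 = 68.6 %

68.6 %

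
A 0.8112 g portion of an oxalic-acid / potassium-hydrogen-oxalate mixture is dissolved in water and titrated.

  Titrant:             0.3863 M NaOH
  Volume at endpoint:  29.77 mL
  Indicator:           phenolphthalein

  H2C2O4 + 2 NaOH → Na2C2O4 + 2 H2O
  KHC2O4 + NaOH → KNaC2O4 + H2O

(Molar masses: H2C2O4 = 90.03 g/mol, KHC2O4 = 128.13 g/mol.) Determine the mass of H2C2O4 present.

0.3587 g

n(NaOH) = 0.02977 × 0.3863 = 0.01150 mol
Let x = n(H2C2O4), y = n(KHC2O4).
Titrant: 2x + 1y = 0.01150;  mass: 90.03x + 128.13y = 0.8112
Solving, x = 3.984 × 10^-3 mol, y = 3.532 × 10^-3 mol
mass of H2C2O4 = 3.984 × 10^-3 × 90.03 = 0.3587 g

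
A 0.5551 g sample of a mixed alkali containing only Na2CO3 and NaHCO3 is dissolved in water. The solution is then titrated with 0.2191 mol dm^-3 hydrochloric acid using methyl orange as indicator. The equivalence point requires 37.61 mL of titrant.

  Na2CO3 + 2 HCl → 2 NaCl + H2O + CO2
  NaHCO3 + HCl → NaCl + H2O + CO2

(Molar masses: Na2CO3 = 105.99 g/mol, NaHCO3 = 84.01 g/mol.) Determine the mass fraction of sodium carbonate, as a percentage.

n(HCl) = 0.03761 × 0.2191 = 8.240 × 10^-3 mol
Let x = n(Na2CO3), y = n(NaHCO3).
Titrant: 2x + 1y = 8.240 × 10^-3;  mass: 105.99x + 84.01y = 0.5551
Solving, x = 2.211 × 10^-3 mol, y = 3.818 × 10^-3 mol
mass of Na2CO3 = 2.211 × 10^-3 × 105.99 = 0.2344 g
% Na2CO3 = 0.2344 / 0.5551 × 100 = 42.22 %

42.22 %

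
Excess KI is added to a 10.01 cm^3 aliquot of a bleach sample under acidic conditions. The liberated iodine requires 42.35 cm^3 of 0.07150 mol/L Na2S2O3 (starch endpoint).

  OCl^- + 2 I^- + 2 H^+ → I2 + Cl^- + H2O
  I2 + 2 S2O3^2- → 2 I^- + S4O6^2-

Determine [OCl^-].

n(S2O3^2-) = 0.04235 × 0.07150 = 3.028 × 10^-3 mol
n(I2) = n(S2O3^2-)/2 = 1.514 × 10^-3 mol
n(OCl^-) in the aliquot = 1.514 × 10^-3 mol (1:1 ratio)
[OCl^-] = 1.514 × 10^-3 / 0.01001 = 0.1513 mol/L

0.1513 mol/L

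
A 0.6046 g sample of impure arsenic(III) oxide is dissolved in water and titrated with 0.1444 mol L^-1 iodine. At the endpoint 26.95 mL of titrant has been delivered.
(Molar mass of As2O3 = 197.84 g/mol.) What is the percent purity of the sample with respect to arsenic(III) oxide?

As2O3 + 2 I2 + 2 H2O → As2O5 + 4 HI
n(I2) = 0.02695 L × 0.1444 mol/L = 3.892 × 10^-3 mol
From the 1:2 ratio, n(As2O3) = 1/2 × 3.892 × 10^-3 = 1.946 × 10^-3 mol
mass of As2O3 = 1.946 × 10^-3 × 197.84 g/mol = 0.3850 g
% As2O3 = 0.3850 / 0.6046 × 100 = 63.67 %

63.67 %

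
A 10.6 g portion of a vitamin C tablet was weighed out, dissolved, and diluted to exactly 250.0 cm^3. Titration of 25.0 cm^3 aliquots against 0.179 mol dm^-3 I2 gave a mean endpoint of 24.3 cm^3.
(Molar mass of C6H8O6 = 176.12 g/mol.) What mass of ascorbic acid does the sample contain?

7.66 g

C6H8O6 + I2 → C6H6O6 + 2 HI
n(I2) per titration = 0.0243 × 0.179 = 4.35 × 10^-3 mol
n(C6H8O6) in each aliquot = 4.35 × 10^-3 mol (1:1 ratio)
n(C6H8O6) in the whole flask = 4.35 × 10^-3 × 250.0/25.0 = 0.0435 mol
mass of C6H8O6 = 0.0435 × 176.12 = 7.66 g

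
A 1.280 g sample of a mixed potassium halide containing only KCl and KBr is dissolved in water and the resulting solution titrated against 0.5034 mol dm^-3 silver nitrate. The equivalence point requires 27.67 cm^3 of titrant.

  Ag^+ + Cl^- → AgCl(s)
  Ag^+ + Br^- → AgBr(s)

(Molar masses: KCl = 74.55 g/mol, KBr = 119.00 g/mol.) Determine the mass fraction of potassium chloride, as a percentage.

49.47 %

n(AgNO3) = 0.02767 × 0.5034 = 0.01393 mol
Let x = n(KCl), y = n(KBr).
Titrant: 1x + 1y = 0.01393;  mass: 74.55x + 119.00y = 1.280
Solving, x = 8.494 × 10^-3 mol, y = 5.435 × 10^-3 mol
mass of KCl = 8.494 × 10^-3 × 74.55 = 0.6332 g
% KCl = 0.6332 / 1.280 × 100 = 49.47 %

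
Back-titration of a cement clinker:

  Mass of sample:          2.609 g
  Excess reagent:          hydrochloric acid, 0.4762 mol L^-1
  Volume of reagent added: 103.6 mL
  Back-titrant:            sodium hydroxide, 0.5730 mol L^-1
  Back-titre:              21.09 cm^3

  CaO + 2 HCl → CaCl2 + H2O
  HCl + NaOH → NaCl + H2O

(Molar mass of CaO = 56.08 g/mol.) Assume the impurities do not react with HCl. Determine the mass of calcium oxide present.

1.044 g

n(HCl) added = 0.1036 × 0.4762 = 0.04933 mol
n(NaOH) used in back-titration = 0.02109 × 0.5730 = 0.01208 mol
n(HCl) left over = 0.01208 mol (1:1 ratio)
n(HCl) consumed by analyte = 0.04933 − 0.01208 = 0.03725 mol
From the 1:2 ratio, n(CaO) = 1/2 × 0.03725 = 0.01862 mol
mass of CaO = 0.01862 × 56.08 = 1.044 g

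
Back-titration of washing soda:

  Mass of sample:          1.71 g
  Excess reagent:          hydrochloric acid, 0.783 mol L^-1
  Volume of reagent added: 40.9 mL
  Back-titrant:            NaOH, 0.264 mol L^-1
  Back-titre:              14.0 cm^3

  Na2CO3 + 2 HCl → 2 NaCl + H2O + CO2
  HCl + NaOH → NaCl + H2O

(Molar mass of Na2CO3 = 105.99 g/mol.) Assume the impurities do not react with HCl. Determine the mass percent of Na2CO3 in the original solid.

87.8 %

n(HCl) added = 0.0409 × 0.783 = 0.0320 mol
n(NaOH) used in back-titration = 0.0140 × 0.264 = 3.70 × 10^-3 mol
n(HCl) left over = 3.70 × 10^-3 mol (1:1 ratio)
n(HCl) consumed by analyte = 0.0320 − 3.70 × 10^-3 = 0.0283 mol
From the 1:2 ratio, n(Na2CO3) = 1/2 × 0.0283 = 0.0142 mol
mass of Na2CO3 = 0.0142 × 105.99 = 1.50 g
% Na2CO3 = 1.50 / 1.71 × 100 = 87.8 %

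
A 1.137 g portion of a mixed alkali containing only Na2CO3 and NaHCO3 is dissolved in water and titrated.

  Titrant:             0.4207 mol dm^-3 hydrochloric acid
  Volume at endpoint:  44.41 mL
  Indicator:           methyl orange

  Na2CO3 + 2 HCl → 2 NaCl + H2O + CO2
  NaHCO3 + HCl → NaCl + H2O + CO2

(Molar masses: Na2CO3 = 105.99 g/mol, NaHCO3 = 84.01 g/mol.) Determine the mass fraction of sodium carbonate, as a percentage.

n(HCl) = 0.04441 × 0.4207 = 0.01868 mol
Let x = n(Na2CO3), y = n(NaHCO3).
Titrant: 2x + 1y = 0.01868;  mass: 105.99x + 84.01y = 1.137
Solving, x = 6.974 × 10^-3 mol, y = 4.736 × 10^-3 mol
mass of Na2CO3 = 6.974 × 10^-3 × 105.99 = 0.7391 g
% Na2CO3 = 0.7391 / 1.137 × 100 = 65.01 %

65.01 %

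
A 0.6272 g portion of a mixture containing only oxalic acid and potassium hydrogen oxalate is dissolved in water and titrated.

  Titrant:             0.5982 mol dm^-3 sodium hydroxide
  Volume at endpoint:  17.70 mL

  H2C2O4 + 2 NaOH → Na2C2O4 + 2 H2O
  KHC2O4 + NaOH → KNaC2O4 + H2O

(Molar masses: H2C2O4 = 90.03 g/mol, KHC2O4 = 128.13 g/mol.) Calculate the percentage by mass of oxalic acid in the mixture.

n(NaOH) = 0.01770 × 0.5982 = 0.01059 mol
Let x = n(H2C2O4), y = n(KHC2O4).
Titrant: 2x + 1y = 0.01059;  mass: 90.03x + 128.13y = 0.6272
Solving, x = 4.388 × 10^-3 mol, y = 1.812 × 10^-3 mol
mass of H2C2O4 = 4.388 × 10^-3 × 90.03 = 0.3951 g
% H2C2O4 = 0.3951 / 0.6272 × 100 = 62.99 %

62.99 %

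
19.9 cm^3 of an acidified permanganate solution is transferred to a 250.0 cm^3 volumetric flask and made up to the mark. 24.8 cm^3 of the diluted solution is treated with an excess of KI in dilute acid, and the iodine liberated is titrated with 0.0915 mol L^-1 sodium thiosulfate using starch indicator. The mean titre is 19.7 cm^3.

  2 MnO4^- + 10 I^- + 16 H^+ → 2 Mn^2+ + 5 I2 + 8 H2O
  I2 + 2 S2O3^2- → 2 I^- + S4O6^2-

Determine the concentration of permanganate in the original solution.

n(S2O3^2-) = 0.0197 × 0.0915 = 1.80 × 10^-3 mol
n(I2) = n(S2O3^2-)/2 = 9.01 × 10^-4 mol
From the 2:5 ratio, n(MnO4^-) in the aliquot = 2/5 × 9.01 × 10^-4 = 3.61 × 10^-4 mol
[MnO4^-]_dilute = 3.61 × 10^-4 / 0.0248 = 0.0145 mol/L
[MnO4^-]_original = 0.0145 × 250.0/19.9 = 0.183 mol/L

0.183 mol/L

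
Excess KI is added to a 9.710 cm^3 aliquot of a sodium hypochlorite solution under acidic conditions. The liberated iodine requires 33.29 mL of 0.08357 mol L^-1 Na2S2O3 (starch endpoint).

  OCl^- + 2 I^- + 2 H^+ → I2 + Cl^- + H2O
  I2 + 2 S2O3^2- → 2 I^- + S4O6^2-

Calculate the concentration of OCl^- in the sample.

n(S2O3^2-) = 0.03329 × 0.08357 = 2.782 × 10^-3 mol
n(I2) = n(S2O3^2-)/2 = 1.391 × 10^-3 mol
n(OCl^-) in the aliquot = 1.391 × 10^-3 mol (1:1 ratio)
[OCl^-] = 1.391 × 10^-3 / 0.009710 = 0.1433 mol/L

0.1433 mol/L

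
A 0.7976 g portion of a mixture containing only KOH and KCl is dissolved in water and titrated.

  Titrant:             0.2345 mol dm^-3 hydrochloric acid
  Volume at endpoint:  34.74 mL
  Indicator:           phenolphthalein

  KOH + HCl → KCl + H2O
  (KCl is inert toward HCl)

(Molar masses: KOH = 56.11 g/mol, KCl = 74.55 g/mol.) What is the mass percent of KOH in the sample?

57.31 %

n(HCl) = 0.03474 × 0.2345 = 8.147 × 10^-3 mol
Let x = n(KOH), y = n(KCl).
Titrant: 1x = 8.147 × 10^-3;  mass: 56.11x + 74.55y = 0.7976
Solving, x = 8.147 × 10^-3 mol, y = 4.567 × 10^-3 mol
mass of KOH = 8.147 × 10^-3 × 56.11 = 0.4571 g
% KOH = 0.4571 / 0.7976 × 100 = 57.31 %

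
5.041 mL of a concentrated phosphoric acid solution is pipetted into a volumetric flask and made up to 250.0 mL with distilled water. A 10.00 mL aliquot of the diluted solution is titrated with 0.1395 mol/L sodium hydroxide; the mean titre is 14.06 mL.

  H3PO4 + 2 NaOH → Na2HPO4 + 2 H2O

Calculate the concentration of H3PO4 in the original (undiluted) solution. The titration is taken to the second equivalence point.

n(NaOH) = 0.01406 × 0.1395 = 1.961 × 10^-3 mol
From the 1:2 ratio, n(H3PO4) in the aliquot = 1/2 × 1.961 × 10^-3 = 9.807 × 10^-4 mol
[H3PO4]_dilute = 9.807 × 10^-4 / 0.01000 = 0.09807 mol/L
Dilution factor = 250.0 / 5.041 = 49.59
[H3PO4]_stock = 0.09807 × 49.59 = 4.864 mol/L

4.864 mol/L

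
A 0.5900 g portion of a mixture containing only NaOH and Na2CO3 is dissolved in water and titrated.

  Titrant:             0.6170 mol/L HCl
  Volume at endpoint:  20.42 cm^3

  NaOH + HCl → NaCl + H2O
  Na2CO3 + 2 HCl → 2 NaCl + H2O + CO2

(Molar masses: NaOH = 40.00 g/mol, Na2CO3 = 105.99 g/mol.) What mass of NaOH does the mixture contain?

n(HCl) = 0.02042 × 0.6170 = 0.01260 mol
Let x = n(NaOH), y = n(Na2CO3).
Titrant: 1x + 2y = 0.01260;  mass: 40.00x + 105.99y = 0.5900
Solving, x = 5.979 × 10^-3 mol, y = 3.310 × 10^-3 mol
mass of NaOH = 5.979 × 10^-3 × 40.00 = 0.2391 g

0.2391 g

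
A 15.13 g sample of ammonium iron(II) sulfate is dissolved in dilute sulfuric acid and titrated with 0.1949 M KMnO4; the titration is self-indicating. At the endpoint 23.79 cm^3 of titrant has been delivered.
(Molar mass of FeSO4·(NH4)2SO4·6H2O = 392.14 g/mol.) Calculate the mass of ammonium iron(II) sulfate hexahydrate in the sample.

9.091 g

MnO4^- + 5 Fe^2+ + 8 H^+ → Mn^2+ + 5 Fe^3+ + 4 H2O
n(KMnO4) = 0.02379 L × 0.1949 mol/L = 4.637 × 10^-3 mol
From the 5:1 ratio, n(FeSO4·(NH4)2SO4·6H2O) = 5/1 × 4.637 × 10^-3 = 0.02318 mol
mass of FeSO4·(NH4)2SO4·6H2O = 0.02318 × 392.14 g/mol = 9.091 g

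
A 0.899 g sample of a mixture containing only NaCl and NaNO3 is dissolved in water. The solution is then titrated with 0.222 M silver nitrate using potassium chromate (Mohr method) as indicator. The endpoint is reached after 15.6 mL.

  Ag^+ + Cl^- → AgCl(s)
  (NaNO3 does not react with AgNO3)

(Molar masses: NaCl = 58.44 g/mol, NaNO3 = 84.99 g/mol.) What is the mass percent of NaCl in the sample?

n(AgNO3) = 0.0156 × 0.222 = 3.46 × 10^-3 mol
Let x = n(NaCl), y = n(NaNO3).
Titrant: 1x = 3.46 × 10^-3;  mass: 58.44x + 84.99y = 0.899
Solving, x = 3.46 × 10^-3 mol, y = 8.20 × 10^-3 mol
mass of NaCl = 3.46 × 10^-3 × 58.44 = 0.202 g
% NaCl = 0.202 / 0.899 × 100 = 22.5 %

22.5 %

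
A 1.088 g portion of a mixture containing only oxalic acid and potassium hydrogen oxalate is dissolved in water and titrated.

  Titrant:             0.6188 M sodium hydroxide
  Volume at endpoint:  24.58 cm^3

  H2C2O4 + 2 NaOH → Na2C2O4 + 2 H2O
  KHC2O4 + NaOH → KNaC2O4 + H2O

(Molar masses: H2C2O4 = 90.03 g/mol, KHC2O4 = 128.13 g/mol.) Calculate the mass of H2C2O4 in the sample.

n(NaOH) = 0.02458 × 0.6188 = 0.01521 mol
Let x = n(H2C2O4), y = n(KHC2O4).
Titrant: 2x + 1y = 0.01521;  mass: 90.03x + 128.13y = 1.088
Solving, x = 5.179 × 10^-3 mol, y = 4.853 × 10^-3 mol
mass of H2C2O4 = 5.179 × 10^-3 × 90.03 = 0.4662 g

0.4662 g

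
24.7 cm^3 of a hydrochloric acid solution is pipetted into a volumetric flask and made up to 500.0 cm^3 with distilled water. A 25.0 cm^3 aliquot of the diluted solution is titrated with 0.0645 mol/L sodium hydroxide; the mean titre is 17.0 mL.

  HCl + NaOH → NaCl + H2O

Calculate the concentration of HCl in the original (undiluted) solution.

0.888 mol/L

n(NaOH) = 0.0170 × 0.0645 = 1.10 × 10^-3 mol
n(HCl) in the aliquot = 1.10 × 10^-3 mol (1:1 ratio)
[HCl]_dilute = 1.10 × 10^-3 / 0.0250 = 0.0439 mol/L
Dilution factor = 500.0 / 24.7 = 20.24
[HCl]_stock = 0.0439 × 20.24 = 0.888 mol/L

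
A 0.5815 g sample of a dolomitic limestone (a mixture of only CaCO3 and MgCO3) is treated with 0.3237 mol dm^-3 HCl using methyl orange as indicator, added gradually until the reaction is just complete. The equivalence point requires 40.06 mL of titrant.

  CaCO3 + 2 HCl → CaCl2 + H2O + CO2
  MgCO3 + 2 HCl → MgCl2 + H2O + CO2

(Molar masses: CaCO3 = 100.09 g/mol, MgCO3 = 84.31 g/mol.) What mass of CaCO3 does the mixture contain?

n(HCl) = 0.04006 × 0.3237 = 0.01297 mol
Let x = n(CaCO3), y = n(MgCO3).
Titrant: 2x + 2y = 0.01297;  mass: 100.09x + 84.31y = 0.5815
Solving, x = 2.209 × 10^-3 mol, y = 4.275 × 10^-3 mol
mass of CaCO3 = 2.209 × 10^-3 × 100.09 = 0.2211 g

0.2211 g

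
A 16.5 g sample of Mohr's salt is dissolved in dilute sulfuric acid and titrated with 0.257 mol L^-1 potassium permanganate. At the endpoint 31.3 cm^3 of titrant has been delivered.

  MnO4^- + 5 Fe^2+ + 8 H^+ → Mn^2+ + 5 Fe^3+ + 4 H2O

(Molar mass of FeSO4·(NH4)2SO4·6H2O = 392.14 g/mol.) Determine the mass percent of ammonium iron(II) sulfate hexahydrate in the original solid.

95.6 %

n(KMnO4) = 0.0313 L × 0.257 mol/L = 8.04 × 10^-3 mol
From the 5:1 ratio, n(FeSO4·(NH4)2SO4·6H2O) = 5/1 × 8.04 × 10^-3 = 0.0402 mol
mass of FeSO4·(NH4)2SO4·6H2O = 0.0402 × 392.14 g/mol = 15.8 g
% FeSO4·(NH4)2SO4·6H2O = 15.8 / 16.5 × 100 = 95.6 %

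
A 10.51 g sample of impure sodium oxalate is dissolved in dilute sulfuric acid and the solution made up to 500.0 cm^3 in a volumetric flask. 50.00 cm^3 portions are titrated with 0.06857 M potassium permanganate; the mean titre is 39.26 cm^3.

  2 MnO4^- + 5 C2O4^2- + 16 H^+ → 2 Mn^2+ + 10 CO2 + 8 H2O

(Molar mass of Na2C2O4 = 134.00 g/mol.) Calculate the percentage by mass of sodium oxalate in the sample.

85.81 %

n(KMnO4) per titration = 0.03926 × 0.06857 = 2.692 × 10^-3 mol
From the 5:2 ratio, n(Na2C2O4) in each aliquot = 5/2 × 2.692 × 10^-3 = 6.730 × 10^-3 mol
n(Na2C2O4) in the whole flask = 6.730 × 10^-3 × 500.0/50.00 = 0.06730 mol
mass of Na2C2O4 = 0.06730 × 134.00 = 9.018 g
% Na2C2O4 = 9.018 / 10.51 × 100 = 85.81 %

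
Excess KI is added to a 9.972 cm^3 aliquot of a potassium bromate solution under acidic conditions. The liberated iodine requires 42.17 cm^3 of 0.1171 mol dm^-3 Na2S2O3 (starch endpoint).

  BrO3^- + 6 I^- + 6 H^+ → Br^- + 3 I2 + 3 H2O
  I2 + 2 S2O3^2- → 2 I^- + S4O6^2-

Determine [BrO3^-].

0.08253 mol/L

n(S2O3^2-) = 0.04217 × 0.1171 = 4.938 × 10^-3 mol
n(I2) = n(S2O3^2-)/2 = 2.469 × 10^-3 mol
From the 1:3 ratio, n(BrO3^-) in the aliquot = 1/3 × 2.469 × 10^-3 = 8.230 × 10^-4 mol
[BrO3^-] = 8.230 × 10^-4 / 0.009972 = 0.08253 mol/L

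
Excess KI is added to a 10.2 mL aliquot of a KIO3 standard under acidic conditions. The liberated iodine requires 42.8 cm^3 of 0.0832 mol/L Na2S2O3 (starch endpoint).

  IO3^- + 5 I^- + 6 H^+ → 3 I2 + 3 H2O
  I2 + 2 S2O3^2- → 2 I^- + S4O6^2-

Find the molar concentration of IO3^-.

n(S2O3^2-) = 0.0428 × 0.0832 = 3.56 × 10^-3 mol
n(I2) = n(S2O3^2-)/2 = 1.78 × 10^-3 mol
From the 1:3 ratio, n(IO3^-) in the aliquot = 1/3 × 1.78 × 10^-3 = 5.93 × 10^-4 mol
[IO3^-] = 5.93 × 10^-4 / 0.0102 = 0.0582 mol/L

0.0582 mol/L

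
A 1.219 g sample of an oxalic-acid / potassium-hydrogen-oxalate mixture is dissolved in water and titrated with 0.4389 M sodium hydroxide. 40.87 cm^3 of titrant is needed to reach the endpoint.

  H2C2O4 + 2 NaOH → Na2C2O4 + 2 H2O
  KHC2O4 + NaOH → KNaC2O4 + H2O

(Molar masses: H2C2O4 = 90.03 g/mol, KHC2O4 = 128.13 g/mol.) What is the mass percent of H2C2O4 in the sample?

47.96 %

n(NaOH) = 0.04087 × 0.4389 = 0.01794 mol
Let x = n(H2C2O4), y = n(KHC2O4).
Titrant: 2x + 1y = 0.01794;  mass: 90.03x + 128.13y = 1.219
Solving, x = 6.493 × 10^-3 mol, y = 4.951 × 10^-3 mol
mass of H2C2O4 = 6.493 × 10^-3 × 90.03 = 0.5846 g
% H2C2O4 = 0.5846 / 1.219 × 100 = 47.96 %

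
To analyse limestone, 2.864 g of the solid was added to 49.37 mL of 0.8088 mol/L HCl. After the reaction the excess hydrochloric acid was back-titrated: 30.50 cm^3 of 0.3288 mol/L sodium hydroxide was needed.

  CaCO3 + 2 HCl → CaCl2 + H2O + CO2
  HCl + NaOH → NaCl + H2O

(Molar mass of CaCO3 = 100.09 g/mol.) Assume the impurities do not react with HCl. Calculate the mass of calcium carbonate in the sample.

1.496 g

n(HCl) added = 0.04937 × 0.8088 = 0.03993 mol
n(NaOH) used in back-titration = 0.03050 × 0.3288 = 0.01003 mol
n(HCl) left over = 0.01003 mol (1:1 ratio)
n(HCl) consumed by analyte = 0.03993 − 0.01003 = 0.02990 mol
From the 1:2 ratio, n(CaCO3) = 1/2 × 0.02990 = 0.01495 mol
mass of CaCO3 = 0.01495 × 100.09 = 1.496 g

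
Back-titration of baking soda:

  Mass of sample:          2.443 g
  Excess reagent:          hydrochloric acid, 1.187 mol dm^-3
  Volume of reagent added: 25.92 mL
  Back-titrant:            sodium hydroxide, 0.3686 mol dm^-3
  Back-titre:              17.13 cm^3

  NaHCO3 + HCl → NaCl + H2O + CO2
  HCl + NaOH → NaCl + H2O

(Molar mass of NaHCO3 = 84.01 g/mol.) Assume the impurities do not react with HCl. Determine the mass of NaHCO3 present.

n(HCl) added = 0.02592 × 1.187 = 0.03077 mol
n(NaOH) used in back-titration = 0.01713 × 0.3686 = 6.314 × 10^-3 mol
n(HCl) left over = 6.314 × 10^-3 mol (1:1 ratio)
n(HCl) consumed by analyte = 0.03077 − 6.314 × 10^-3 = 0.02445 mol
n(NaHCO3) = 0.02445 mol (1:1 ratio)
mass of NaHCO3 = 0.02445 × 84.01 = 2.054 g

2.054 g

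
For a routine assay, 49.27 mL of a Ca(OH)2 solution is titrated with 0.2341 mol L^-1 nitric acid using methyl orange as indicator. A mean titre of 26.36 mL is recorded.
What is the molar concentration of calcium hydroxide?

0.06262 mol/L

Ca(OH)2 + 2 HNO3 → Ca(NO3)2 + 2 H2O
n(HNO3) = 0.02636 L × 0.2341 mol/L = 6.171 × 10^-3 mol
From the 1:2 mole ratio, n(Ca(OH)2) = 1/2 × 6.171 × 10^-3 = 3.085 × 10^-3 mol
[Ca(OH)2] = 3.085 × 10^-3 mol / 0.04927 L = 0.06262 mol/L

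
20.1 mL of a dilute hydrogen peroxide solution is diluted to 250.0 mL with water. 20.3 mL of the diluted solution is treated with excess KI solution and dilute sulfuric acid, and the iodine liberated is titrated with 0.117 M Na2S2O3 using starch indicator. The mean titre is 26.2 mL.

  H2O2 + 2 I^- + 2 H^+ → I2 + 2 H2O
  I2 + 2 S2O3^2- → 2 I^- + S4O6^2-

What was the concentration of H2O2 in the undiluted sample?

0.939 M

n(S2O3^2-) = 0.0262 × 0.117 = 3.07 × 10^-3 mol
n(I2) = n(S2O3^2-)/2 = 1.53 × 10^-3 mol
n(H2O2) in the aliquot = 1.53 × 10^-3 mol (1:1 ratio)
[H2O2]_dilute = 1.53 × 10^-3 / 0.0203 = 0.0755 mol/L
[H2O2]_original = 0.0755 × 250.0/20.1 = 0.939 mol/L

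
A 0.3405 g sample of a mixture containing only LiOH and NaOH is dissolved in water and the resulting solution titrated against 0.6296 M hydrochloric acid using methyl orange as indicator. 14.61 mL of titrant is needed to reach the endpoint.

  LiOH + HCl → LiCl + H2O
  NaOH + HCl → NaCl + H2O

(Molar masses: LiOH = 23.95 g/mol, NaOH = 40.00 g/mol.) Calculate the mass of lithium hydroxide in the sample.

n(HCl) = 0.01461 × 0.6296 = 9.198 × 10^-3 mol
Let x = n(LiOH), y = n(NaOH).
Titrant: 1x + 1y = 9.198 × 10^-3;  mass: 23.95x + 40.00y = 0.3405
Solving, x = 1.710 × 10^-3 mol, y = 7.489 × 10^-3 mol
mass of LiOH = 1.710 × 10^-3 × 23.95 = 0.04094 g

0.04094 g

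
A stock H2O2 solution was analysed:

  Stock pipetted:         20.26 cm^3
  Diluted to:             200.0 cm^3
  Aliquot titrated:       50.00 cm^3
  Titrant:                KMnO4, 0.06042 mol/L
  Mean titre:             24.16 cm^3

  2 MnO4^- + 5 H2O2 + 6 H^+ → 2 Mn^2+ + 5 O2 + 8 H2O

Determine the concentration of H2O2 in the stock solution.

n(KMnO4) = 0.02416 × 0.06042 = 1.460 × 10^-3 mol
From the 5:2 ratio, n(H2O2) in the aliquot = 5/2 × 1.460 × 10^-3 = 3.649 × 10^-3 mol
[H2O2]_dilute = 3.649 × 10^-3 / 0.05000 = 0.07299 mol/L
Dilution factor = 200.0 / 20.26 = 9.872
[H2O2]_stock = 0.07299 × 9.872 = 0.7205 mol/L

0.7205 mol/L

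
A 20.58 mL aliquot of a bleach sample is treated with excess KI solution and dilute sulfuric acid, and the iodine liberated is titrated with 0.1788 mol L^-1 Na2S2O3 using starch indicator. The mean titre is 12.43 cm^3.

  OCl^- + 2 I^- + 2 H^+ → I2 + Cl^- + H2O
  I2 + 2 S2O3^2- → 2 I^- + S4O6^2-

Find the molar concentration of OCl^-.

0.05400 mol/L

n(S2O3^2-) = 0.01243 × 0.1788 = 2.222 × 10^-3 mol
n(I2) = n(S2O3^2-)/2 = 1.111 × 10^-3 mol
n(OCl^-) in the aliquot = 1.111 × 10^-3 mol (1:1 ratio)
[OCl^-] = 1.111 × 10^-3 / 0.02058 = 0.05400 mol/L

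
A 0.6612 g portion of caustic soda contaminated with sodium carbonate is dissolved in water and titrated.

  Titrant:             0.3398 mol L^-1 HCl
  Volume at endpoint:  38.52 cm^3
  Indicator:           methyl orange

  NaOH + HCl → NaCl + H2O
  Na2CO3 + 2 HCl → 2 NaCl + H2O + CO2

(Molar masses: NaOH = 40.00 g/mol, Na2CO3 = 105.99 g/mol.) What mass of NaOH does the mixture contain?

n(HCl) = 0.03852 × 0.3398 = 0.01309 mol
Let x = n(NaOH), y = n(Na2CO3).
Titrant: 1x + 2y = 0.01309;  mass: 40.00x + 105.99y = 0.6612
Solving, x = 2.498 × 10^-3 mol, y = 5.296 × 10^-3 mol
mass of NaOH = 2.498 × 10^-3 × 40.00 = 0.09991 g

0.09991 g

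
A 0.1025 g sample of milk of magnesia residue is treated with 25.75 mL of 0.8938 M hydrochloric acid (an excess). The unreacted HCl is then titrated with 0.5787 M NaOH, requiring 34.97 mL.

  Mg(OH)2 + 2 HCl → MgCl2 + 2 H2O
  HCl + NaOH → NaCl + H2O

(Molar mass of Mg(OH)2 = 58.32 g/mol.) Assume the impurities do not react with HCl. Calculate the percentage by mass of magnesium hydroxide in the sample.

n(HCl) added = 0.02575 × 0.8938 = 0.02302 mol
n(NaOH) used in back-titration = 0.03497 × 0.5787 = 0.02024 mol
n(HCl) left over = 0.02024 mol (1:1 ratio)
n(HCl) consumed by analyte = 0.02302 − 0.02024 = 2.778 × 10^-3 mol
From the 1:2 ratio, n(Mg(OH)2) = 1/2 × 2.778 × 10^-3 = 1.389 × 10^-3 mol
mass of Mg(OH)2 = 1.389 × 10^-3 × 58.32 = 0.08101 g
% Mg(OH)2 = 0.08101 / 0.1025 × 100 = 79.04 %

79.04 %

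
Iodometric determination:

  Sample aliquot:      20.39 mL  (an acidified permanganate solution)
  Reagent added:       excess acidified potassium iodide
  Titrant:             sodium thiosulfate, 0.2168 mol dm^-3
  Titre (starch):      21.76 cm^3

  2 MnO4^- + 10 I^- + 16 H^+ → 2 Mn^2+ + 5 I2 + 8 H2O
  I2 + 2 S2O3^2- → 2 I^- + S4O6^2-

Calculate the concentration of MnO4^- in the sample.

n(S2O3^2-) = 0.02176 × 0.2168 = 4.718 × 10^-3 mol
n(I2) = n(S2O3^2-)/2 = 2.359 × 10^-3 mol
From the 2:5 ratio, n(MnO4^-) in the aliquot = 2/5 × 2.359 × 10^-3 = 9.435 × 10^-4 mol
[MnO4^-] = 9.435 × 10^-4 / 0.02039 = 0.04627 mol/L

0.04627 mol/L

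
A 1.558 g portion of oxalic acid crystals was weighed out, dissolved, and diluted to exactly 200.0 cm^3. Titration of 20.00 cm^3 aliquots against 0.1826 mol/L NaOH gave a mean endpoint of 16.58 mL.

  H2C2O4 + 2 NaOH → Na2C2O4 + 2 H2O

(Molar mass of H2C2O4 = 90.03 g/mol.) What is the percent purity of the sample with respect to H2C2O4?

n(NaOH) per titration = 0.01658 × 0.1826 = 3.028 × 10^-3 mol
From the 1:2 ratio, n(H2C2O4) in each aliquot = 1/2 × 3.028 × 10^-3 = 1.514 × 10^-3 mol
n(H2C2O4) in the whole flask = 1.514 × 10^-3 × 200.0/20.00 = 0.01514 mol
mass of H2C2O4 = 0.01514 × 90.03 = 1.363 g
% H2C2O4 = 1.363 / 1.558 × 100 = 87.47 %

87.47 %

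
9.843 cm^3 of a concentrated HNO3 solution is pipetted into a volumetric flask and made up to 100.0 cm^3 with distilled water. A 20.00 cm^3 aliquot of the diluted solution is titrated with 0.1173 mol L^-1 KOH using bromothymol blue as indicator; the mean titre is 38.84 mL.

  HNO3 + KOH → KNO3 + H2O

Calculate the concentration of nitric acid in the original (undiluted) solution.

2.314 mol/L

n(KOH) = 0.03884 × 0.1173 = 4.556 × 10^-3 mol
n(HNO3) in the aliquot = 4.556 × 10^-3 mol (1:1 ratio)
[HNO3]_dilute = 4.556 × 10^-3 / 0.02000 = 0.2278 mol/L
Dilution factor = 100.0 / 9.843 = 10.16
[HNO3]_stock = 0.2278 × 10.16 = 2.314 mol/L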